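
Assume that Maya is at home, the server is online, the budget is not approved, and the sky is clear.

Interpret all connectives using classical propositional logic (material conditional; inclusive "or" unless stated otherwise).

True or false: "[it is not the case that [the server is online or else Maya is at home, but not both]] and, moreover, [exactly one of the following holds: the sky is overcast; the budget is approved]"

Let Q = "the server is online" (T), P = "Maya is at home" (T), S = "the sky is overcast" (F), R = "the budget is approved" (F).
In symbols: ~(Q xor P) & (S xor R)

Q xor P = T xor T = F
~(Q xor P) = ~F = T
S xor R = F xor F = F
~(Q xor P) & (S xor R) = T & F = F

False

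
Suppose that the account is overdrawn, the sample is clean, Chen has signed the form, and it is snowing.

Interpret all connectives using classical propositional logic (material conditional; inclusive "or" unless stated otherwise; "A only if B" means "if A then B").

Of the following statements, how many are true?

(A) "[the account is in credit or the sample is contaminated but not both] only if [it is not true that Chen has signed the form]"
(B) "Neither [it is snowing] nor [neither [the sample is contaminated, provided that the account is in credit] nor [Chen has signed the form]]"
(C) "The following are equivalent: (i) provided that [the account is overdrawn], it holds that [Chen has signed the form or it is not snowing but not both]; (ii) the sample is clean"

Let D = "the account is overdrawn" (True), L = "the sample is contaminated" (False), M = "Chen has signed the form" (True), W = "it is snowing" (True).

(A): This is (not D xor L) -> not M.

not D = not True = False
not D xor L = False xor False = False
not M = not True = False
(not D xor L) -> not M = False -> False = True
Hence (A) is true.

(B): In symbols: W nor ((not D -> L) nor M)

not D = not True = False
not D -> L = False -> False = True
(not D -> L) nor M = True nor True = False
W nor ((not D -> L) nor M) = True nor False = False
So (B) is false.

(C): Formalization: (D -> (M xor not W)) iff not L

not W = not True = False
M xor not W = True xor False = True
D -> (M xor not W) = True -> True = True
not L = not False = True
(D -> (M xor not W)) iff not L = True iff True = True
Hence (C) is true.

True statements: 2.

2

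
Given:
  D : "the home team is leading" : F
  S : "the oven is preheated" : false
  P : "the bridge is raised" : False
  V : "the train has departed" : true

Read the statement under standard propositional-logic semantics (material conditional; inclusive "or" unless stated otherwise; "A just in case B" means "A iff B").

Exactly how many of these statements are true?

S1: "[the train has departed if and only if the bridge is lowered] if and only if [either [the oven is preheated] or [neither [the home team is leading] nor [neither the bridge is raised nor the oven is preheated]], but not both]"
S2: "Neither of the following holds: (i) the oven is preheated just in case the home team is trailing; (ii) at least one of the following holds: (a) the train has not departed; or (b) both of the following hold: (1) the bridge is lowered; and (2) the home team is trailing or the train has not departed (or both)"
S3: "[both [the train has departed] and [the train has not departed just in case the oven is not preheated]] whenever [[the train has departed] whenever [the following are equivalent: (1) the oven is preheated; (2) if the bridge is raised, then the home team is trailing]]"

S1: Formalization: (V <-> ~P) <-> (S xor (D nor (P nor S)))

~P = ~F = T
V <-> ~P = T <-> T = T
P nor S = F nor F = T
D nor (P nor S) = F nor T = F
S xor (D nor (P nor S)) = F xor F = F
(V <-> ~P) <-> (S xor (D nor (P nor S))) = T <-> F = F
Thus S1 is false.

S2: Parsed as (S <-> ~D) nor (~V | (~P & (~D | ~V)))

~D = ~F = T
S <-> ~D = F <-> T = F
~V = ~T = F
~P = ~F = T
~D = ~F = T
~V = ~T = F
~D | ~V = T | F = T
~P & (~D | ~V) = T & T = T
~V | (~P & (~D | ~V)) = F | T = T
(S <-> ~D) nor (~V | (~P & (~D | ~V))) = F nor T = F
Hence S2 is false.

S3: Parsed as ((S <-> (P -> ~D)) -> V) -> (V & (~V <-> ~S))

~D = ~F = T
P -> ~D = F -> T = T
S <-> (P -> ~D) = F <-> T = F
(S <-> (P -> ~D)) -> V = F -> T = T
~V = ~T = F
~S = ~F = T
~V <-> ~S = F <-> T = F
V & (~V <-> ~S) = T & F = F
((S <-> (P -> ~D)) -> V) -> (V & (~V <-> ~S)) = T -> F = F
So S3 is false.

0 of the 3 statements are true (none).

0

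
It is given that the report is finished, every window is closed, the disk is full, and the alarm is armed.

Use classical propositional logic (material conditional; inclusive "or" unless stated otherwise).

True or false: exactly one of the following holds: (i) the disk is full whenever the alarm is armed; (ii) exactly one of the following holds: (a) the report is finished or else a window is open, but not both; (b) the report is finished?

Let G = "the alarm is armed" (True), W = "the disk is full" (True), K = "the report is finished" (True), D = "a window is open" (False).
Parsed as (G -> W) xor ((K xor D) xor K)

G -> W = True -> True = True
K xor D = True xor False = True
(K xor D) xor K = True xor True = False
(G -> W) xor ((K xor D) xor K) = True xor False = True

True.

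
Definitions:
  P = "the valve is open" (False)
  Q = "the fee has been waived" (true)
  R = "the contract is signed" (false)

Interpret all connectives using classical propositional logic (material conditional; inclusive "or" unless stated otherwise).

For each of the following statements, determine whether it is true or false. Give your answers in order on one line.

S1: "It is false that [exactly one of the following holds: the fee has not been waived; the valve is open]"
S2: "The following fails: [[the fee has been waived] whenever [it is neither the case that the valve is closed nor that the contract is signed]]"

S1 true / S2 false

S1: In symbols: not (not Q xor P)

not Q = not True = False
not Q xor P = False xor False = False
not (not Q xor P) = not False = True
Thus S1 is true.

S2: Formalization: not ((not P nor R) -> Q)

not P = not False = True
not P nor R = True nor False = False
(not P nor R) -> Q = False -> True = True
not ((not P nor R) -> Q) = not True = False
Thus S2 is false.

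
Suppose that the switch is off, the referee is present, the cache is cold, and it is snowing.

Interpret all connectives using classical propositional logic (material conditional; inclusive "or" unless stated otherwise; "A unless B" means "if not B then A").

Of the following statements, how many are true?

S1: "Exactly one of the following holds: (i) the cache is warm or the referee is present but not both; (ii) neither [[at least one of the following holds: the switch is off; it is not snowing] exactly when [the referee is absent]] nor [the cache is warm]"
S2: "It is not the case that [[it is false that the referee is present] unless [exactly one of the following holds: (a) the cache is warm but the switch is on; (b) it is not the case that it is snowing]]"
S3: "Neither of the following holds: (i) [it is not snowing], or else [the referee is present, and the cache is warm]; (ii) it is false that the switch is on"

1

Let L = "the cache is warm" (False), U = "the referee is present" (True), D = "the switch is on" (False), H = "it is snowing" (True).

S1: Formalization: (L xor U) xor (((not D or not H) iff not U) nor L)

L xor U = False xor True = True
not D = not False = True
not H = not True = False
not D or not H = True or False = True
not U = not True = False
(not D or not H) iff not U = True iff False = False
((not D or not H) iff not U) nor L = False nor False = True
(L xor U) xor (((not D or not H) iff not U) nor L) = True xor True = False
Thus S1 is false.

S2: In symbols: not (not U or ((L and D) xor not H))

not U = not True = False
L and D = False and False = False
not H = not True = False
(L and D) xor not H = False xor False = False
not U or ((L and D) xor not H) = False or False = False
not (not U or ((L and D) xor not H)) = not False = True
Hence S2 is true.

S3: Formalization: (not H or (U and L)) nor not D

not H = not True = False
U and L = True and False = False
not H or (U and L) = False or False = False
not D = not False = True
(not H or (U and L)) nor not D = False nor True = False
Hence S3 is false.

True statements: 1 (S2).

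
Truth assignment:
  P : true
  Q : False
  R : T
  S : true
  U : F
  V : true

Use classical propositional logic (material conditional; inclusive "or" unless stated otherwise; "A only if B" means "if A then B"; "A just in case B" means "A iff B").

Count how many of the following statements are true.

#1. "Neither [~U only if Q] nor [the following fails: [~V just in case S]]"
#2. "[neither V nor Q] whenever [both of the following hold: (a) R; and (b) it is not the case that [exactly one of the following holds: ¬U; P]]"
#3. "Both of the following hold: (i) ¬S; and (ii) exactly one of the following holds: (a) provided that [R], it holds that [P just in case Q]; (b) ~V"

#1: This is (~U -> Q) nor ~(~V <-> S).

~U = ~F = T
~U -> Q = T -> F = F
~V = ~T = F
~V <-> S = F <-> T = F
~(~V <-> S) = ~F = T
(~U -> Q) nor ~(~V <-> S) = F nor T = F
Hence #1 is false.

#2: Parsed as (R & ~(~U xor P)) -> (V nor Q)

~U = ~F = T
~U xor P = T xor T = F
~(~U xor P) = ~F = T
R & ~(~U xor P) = T & T = T
V nor Q = T nor F = F
(R & ~(~U xor P)) -> (V nor Q) = T -> F = F
Hence #2 is false.

#3: Formalization: ~S & ((R -> (P <-> Q)) xor ~V)

~S = ~T = F
P <-> Q = T <-> F = F
R -> (P <-> Q) = T -> F = F
~V = ~T = F
(R -> (P <-> Q)) xor ~V = F xor F = F
~S & ((R -> (P <-> Q)) xor ~V) = F & F = F
Hence #3 is false.

True statements: 0 (none).

0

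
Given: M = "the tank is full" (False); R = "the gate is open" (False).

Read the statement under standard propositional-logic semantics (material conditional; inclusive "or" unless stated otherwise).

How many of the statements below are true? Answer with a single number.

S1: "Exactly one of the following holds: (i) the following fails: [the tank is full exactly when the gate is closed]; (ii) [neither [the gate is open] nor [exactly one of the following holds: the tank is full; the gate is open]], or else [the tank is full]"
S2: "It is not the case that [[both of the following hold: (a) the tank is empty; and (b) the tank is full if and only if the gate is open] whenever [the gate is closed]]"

S1: Parsed as ~(M <-> ~R) xor ((R nor (M xor R)) | M)

~R = ~F = T
M <-> ~R = F <-> T = F
~(M <-> ~R) = ~F = T
M xor R = F xor F = F
R nor (M xor R) = F nor F = T
(R nor (M xor R)) | M = T | F = T
~(M <-> ~R) xor ((R nor (M xor R)) | M) = T xor T = F
Hence S1 is false.

S2: In symbols: ~(~R -> (~M & (M <-> R)))

~R = ~F = T
~M = ~F = T
M <-> R = F <-> F = T
~M & (M <-> R) = T & T = T
~R -> (~M & (M <-> R)) = T -> T = T
~(~R -> (~M & (M <-> R))) = ~T = F
Thus S2 is false.

0 of the 2 statements are true (none).

0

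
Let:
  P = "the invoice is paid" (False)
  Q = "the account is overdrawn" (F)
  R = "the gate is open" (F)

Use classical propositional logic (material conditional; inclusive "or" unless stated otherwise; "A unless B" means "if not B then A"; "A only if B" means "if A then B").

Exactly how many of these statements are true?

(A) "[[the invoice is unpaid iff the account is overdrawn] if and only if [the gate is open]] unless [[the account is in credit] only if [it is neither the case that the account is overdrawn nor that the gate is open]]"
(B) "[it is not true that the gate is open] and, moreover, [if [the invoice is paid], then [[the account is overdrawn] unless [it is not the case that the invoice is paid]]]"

(A): Parsed as ((~P <-> Q) <-> R) | (~Q -> (Q nor R))

~P = ~F = T
~P <-> Q = T <-> F = F
(~P <-> Q) <-> R = F <-> F = T
~Q = ~F = T
Q nor R = F nor F = T
~Q -> (Q nor R) = T -> T = T
((~P <-> Q) <-> R) | (~Q -> (Q nor R)) = T | T = T
Thus (A) is true.

(B): Formalization: ~R & (P -> (Q | ~P))

~R = ~F = T
~P = ~F = T
Q | ~P = F | T = T
P -> (Q | ~P) = F -> T = T
~R & (P -> (Q | ~P)) = T & T = T
So (B) is true.

Count: 2.

2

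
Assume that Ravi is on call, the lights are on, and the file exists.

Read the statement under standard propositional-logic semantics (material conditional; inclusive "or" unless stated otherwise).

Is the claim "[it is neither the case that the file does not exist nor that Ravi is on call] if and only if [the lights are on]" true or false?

False

Let R = "the file exists" (T), Q = "Ravi is on call" (T), P = "the lights are on" (T).
In symbols: (¬R ↓ Q) ↔ P

¬R = ¬T = F
¬R ↓ Q = F ↓ T = F
(¬R ↓ Q) ↔ P = F ↔ T = F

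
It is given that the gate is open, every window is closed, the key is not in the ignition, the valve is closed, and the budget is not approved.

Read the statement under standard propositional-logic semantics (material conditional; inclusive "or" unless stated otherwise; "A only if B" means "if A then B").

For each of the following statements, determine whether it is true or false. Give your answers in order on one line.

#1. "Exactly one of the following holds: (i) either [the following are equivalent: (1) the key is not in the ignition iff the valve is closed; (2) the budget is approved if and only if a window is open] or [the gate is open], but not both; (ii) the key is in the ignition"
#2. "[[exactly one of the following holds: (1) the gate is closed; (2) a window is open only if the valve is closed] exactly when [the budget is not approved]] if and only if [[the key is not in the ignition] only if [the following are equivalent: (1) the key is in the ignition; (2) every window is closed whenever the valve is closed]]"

#1 False / #2 False

Let R = "the key is in the ignition" (False), S = "the valve is open" (False), U = "the budget is approved" (False), Q = "a window is open" (False), P = "the gate is open" (True).

#1: In symbols: (((not R iff not S) iff (U iff Q)) xor P) xor R

not R = not False = True
not S = not False = True
not R iff not S = True iff True = True
U iff Q = False iff False = True
(not R iff not S) iff (U iff Q) = True iff True = True
((not R iff not S) iff (U iff Q)) xor P = True xor True = False
(((not R iff not S) iff (U iff Q)) xor P) xor R = False xor False = False
Hence #1 is false.

#2: Formalization: ((not P xor (Q -> not S)) iff not U) iff (not R -> (R iff (not S -> not Q)))

not P = not True = False
not S = not False = True
Q -> not S = False -> True = True
not P xor (Q -> not S) = False xor True = True
not U = not False = True
(not P xor (Q -> not S)) iff not U = True iff True = True
not R = not False = True
not S = not False = True
not Q = not False = True
not S -> not Q = True -> True = True
R iff (not S -> not Q) = False iff True = False
not R -> (R iff (not S -> not Q)) = True -> False = False
((not P xor (Q -> not S)) iff not U) iff (not R -> (R iff (not S -> not Q))) = True iff False = False
Thus #2 is false.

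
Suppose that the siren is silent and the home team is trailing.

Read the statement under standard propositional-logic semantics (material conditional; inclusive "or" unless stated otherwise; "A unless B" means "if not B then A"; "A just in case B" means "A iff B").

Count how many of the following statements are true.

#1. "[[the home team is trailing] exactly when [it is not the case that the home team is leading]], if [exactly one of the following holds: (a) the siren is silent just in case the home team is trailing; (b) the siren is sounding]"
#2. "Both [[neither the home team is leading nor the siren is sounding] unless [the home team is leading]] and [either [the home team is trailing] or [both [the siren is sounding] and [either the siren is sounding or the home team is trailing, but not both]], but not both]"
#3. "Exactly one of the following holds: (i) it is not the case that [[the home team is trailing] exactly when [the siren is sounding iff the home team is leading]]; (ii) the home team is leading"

Let P = "the siren is sounding" (F), Q = "the home team is leading" (F).

#1: In symbols: ((~P <-> ~Q) xor P) -> (~Q <-> ~Q)

~P = ~F = T
~Q = ~F = T
~P <-> ~Q = T <-> T = T
(~P <-> ~Q) xor P = T xor F = T
~Q = ~F = T
~Q = ~F = T
~Q <-> ~Q = T <-> T = T
((~P <-> ~Q) xor P) -> (~Q <-> ~Q) = T -> T = T
So #1 is true.

#2: Parsed as ((Q nor P) | Q) & (~Q xor (P & (P xor ~Q)))

Q nor P = F nor F = T
(Q nor P) | Q = T | F = T
~Q = ~F = T
~Q = ~F = T
P xor ~Q = F xor T = T
P & (P xor ~Q) = F & T = F
~Q xor (P & (P xor ~Q)) = T xor F = T
((Q nor P) | Q) & (~Q xor (P & (P xor ~Q))) = T & T = T
Hence #2 is true.

#3: Parsed as ~(~Q <-> (P <-> Q)) xor Q

~Q = ~F = T
P <-> Q = F <-> F = T
~Q <-> (P <-> Q) = T <-> T = T
~(~Q <-> (P <-> Q)) = ~T = F
~(~Q <-> (P <-> Q)) xor Q = F xor F = F
Thus #3 is false.

2 of the 3 statements are true (#1, #2).

2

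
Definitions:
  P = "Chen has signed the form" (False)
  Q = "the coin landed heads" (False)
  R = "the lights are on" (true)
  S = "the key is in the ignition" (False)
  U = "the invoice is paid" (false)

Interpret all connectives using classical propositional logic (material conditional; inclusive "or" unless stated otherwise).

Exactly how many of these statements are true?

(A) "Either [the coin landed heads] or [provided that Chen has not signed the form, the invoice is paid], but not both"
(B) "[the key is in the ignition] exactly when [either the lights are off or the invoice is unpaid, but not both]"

(A): This is Q ⊕ (¬P → U).

¬P = ¬F = T
¬P → U = T → F = F
Q ⊕ (¬P → U) = F ⊕ F = F
Thus (A) is false.

(B): In symbols: S ↔ (¬R ⊕ ¬U)

¬R = ¬T = F
¬U = ¬F = T
¬R ⊕ ¬U = F ⊕ T = T
S ↔ (¬R ⊕ ¬U) = F ↔ T = F
Thus (B) is false.

0 of the 2 statements are true (none).

0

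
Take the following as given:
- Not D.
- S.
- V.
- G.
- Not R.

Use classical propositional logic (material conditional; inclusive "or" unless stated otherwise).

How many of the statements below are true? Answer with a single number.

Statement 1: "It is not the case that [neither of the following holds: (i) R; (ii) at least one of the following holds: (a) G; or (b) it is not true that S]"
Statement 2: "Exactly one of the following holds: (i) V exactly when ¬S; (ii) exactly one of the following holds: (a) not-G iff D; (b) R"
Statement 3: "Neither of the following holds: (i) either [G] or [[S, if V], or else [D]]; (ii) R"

Statement 1: Formalization: ¬(R ↓ (G ∨ ¬S))

¬S = ¬T = F
G ∨ ¬S = T ∨ F = T
R ↓ (G ∨ ¬S) = F ↓ T = F
¬(R ↓ (G ∨ ¬S)) = ¬F = T
Thus Statement 1 is true.

Statement 2: This is (V ↔ ¬S) ⊕ ((¬G ↔ D) ⊕ R).

¬S = ¬T = F
V ↔ ¬S = T ↔ F = F
¬G = ¬T = F
¬G ↔ D = F ↔ F = T
(¬G ↔ D) ⊕ R = T ⊕ F = T
(V ↔ ¬S) ⊕ ((¬G ↔ D) ⊕ R) = F ⊕ T = T
So Statement 2 is true.

Statement 3: Formalization: (G ∨ ((V → S) ∨ D)) ↓ R

V → S = T → T = T
(V → S) ∨ D = T ∨ F = T
G ∨ ((V → S) ∨ D) = T ∨ T = T
(G ∨ ((V → S) ∨ D)) ↓ R = T ↓ F = F
Hence Statement 3 is false.

True statements: 2 (Statement 1, Statement 2).

2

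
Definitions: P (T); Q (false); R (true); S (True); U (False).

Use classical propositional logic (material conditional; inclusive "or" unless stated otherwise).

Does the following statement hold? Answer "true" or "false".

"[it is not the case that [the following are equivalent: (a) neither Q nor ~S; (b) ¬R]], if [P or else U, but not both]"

The statement is true.

Formalization: (P ⊕ U) → ¬((Q ↓ ¬S) ↔ ¬R)

P ⊕ U = T ⊕ F = T
¬S = ¬T = F
Q ↓ ¬S = F ↓ F = T
¬R = ¬T = F
(Q ↓ ¬S) ↔ ¬R = T ↔ F = F
¬((Q ↓ ¬S) ↔ ¬R) = ¬F = T
(P ⊕ U) → ¬((Q ↓ ¬S) ↔ ¬R) = T → T = T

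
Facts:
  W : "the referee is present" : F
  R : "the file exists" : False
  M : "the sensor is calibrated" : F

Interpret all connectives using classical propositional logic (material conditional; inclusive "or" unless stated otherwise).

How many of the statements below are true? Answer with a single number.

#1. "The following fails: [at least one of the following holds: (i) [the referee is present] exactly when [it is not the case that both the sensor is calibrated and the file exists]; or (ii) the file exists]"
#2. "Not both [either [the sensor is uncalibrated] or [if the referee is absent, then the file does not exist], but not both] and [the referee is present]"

2

#1: Formalization: not ((W iff (M nand R)) or R)

M nand R = False nand False = True
W iff (M nand R) = False iff True = False
(W iff (M nand R)) or R = False or False = False
not ((W iff (M nand R)) or R) = not False = True
So #1 is true.

#2: This is (not M xor (not W -> not R)) nand W.

not M = not False = True
not W = not False = True
not R = not False = True
not W -> not R = True -> True = True
not M xor (not W -> not R) = True xor True = False
(not M xor (not W -> not R)) nand W = False nand False = True
Hence #2 is true.

True statements: 2 (#1, #2).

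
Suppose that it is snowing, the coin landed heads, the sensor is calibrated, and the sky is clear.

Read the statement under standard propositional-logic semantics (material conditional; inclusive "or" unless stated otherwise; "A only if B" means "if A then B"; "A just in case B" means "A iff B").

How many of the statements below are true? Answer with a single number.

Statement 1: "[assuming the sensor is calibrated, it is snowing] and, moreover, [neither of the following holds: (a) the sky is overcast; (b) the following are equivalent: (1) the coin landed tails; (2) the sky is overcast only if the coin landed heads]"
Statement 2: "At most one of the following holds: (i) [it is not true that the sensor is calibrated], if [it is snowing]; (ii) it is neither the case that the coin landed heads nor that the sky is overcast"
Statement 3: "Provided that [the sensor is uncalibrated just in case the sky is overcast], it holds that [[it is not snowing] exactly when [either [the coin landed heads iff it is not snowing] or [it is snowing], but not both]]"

Let R = "the sensor is calibrated" (True), P = "it is snowing" (True), S = "the sky is overcast" (False), Q = "the coin landed heads" (True).

Statement 1: In symbols: (R -> P) and (S nor (not Q iff (S -> Q)))

R -> P = True -> True = True
not Q = not True = False
S -> Q = False -> True = True
not Q iff (S -> Q) = False iff True = False
S nor (not Q iff (S -> Q)) = False nor False = True
(R -> P) and (S nor (not Q iff (S -> Q))) = True and True = True
So Statement 1 is true.

Statement 2: In symbols: (P -> not R) nand (Q nor S)

not R = not True = False
P -> not R = True -> False = False
Q nor S = True nor False = False
(P -> not R) nand (Q nor S) = False nand False = True
So Statement 2 is true.

Statement 3: Parsed as (not R iff S) -> (not P iff ((Q iff not P) xor P))

not R = not True = False
not R iff S = False iff False = True
not P = not True = False
not P = not True = False
Q iff not P = True iff False = False
(Q iff not P) xor P = False xor True = True
not P iff ((Q iff not P) xor P) = False iff True = False
(not R iff S) -> (not P iff ((Q iff not P) xor P)) = True -> False = False
Thus Statement 3 is false.

2 of the 3 statements are true (Statement 1, Statement 2).

2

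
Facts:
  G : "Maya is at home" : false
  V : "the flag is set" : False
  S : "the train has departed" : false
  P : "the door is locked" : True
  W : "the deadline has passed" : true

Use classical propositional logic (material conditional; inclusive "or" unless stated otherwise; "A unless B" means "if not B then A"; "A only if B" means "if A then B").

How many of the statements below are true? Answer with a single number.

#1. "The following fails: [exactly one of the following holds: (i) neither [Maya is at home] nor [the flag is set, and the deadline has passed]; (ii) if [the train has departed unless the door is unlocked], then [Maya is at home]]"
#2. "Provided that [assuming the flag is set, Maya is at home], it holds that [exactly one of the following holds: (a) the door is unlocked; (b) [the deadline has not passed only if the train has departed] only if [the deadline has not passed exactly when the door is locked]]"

#1: In symbols: ¬((G ↓ (V ∧ W)) ⊕ ((S ∨ ¬P) → G))

V ∧ W = F ∧ T = F
G ↓ (V ∧ W) = F ↓ F = T
¬P = ¬T = F
S ∨ ¬P = F ∨ F = F
(S ∨ ¬P) → G = F → F = T
(G ↓ (V ∧ W)) ⊕ ((S ∨ ¬P) → G) = T ⊕ T = F
¬((G ↓ (V ∧ W)) ⊕ ((S ∨ ¬P) → G)) = ¬F = T
Hence #1 is true.

#2: In symbols: (V → G) → (¬P ⊕ ((¬W → S) → (¬W ↔ P)))

V → G = F → F = T
¬P = ¬T = F
¬W = ¬T = F
¬W → S = F → F = T
¬W = ¬T = F
¬W ↔ P = F ↔ T = F
(¬W → S) → (¬W ↔ P) = T → F = F
¬P ⊕ ((¬W → S) → (¬W ↔ P)) = F ⊕ F = F
(V → G) → (¬P ⊕ ((¬W → S) → (¬W ↔ P))) = T → F = F
Hence #2 is false.

True statements: 1 (#1).

1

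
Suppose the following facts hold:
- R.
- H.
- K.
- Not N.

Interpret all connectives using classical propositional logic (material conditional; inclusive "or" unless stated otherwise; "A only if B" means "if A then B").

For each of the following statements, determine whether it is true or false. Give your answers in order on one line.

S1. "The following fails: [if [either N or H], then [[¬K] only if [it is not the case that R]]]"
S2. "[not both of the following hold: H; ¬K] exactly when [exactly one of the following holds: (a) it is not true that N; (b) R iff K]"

S1: This is ~((N | H) -> (~K -> ~R)).

N | H = F | T = T
~K = ~T = F
~R = ~T = F
~K -> ~R = F -> F = T
(N | H) -> (~K -> ~R) = T -> T = T
~((N | H) -> (~K -> ~R)) = ~T = F
So S1 is false.

S2: Formalization: (H nand ~K) <-> (~N xor (R <-> K))

~K = ~T = F
H nand ~K = T nand F = T
~N = ~F = T
R <-> K = T <-> T = T
~N xor (R <-> K) = T xor T = F
(H nand ~K) <-> (~N xor (R <-> K)) = T <-> F = F
Thus S2 is false.

S1 F, S2 F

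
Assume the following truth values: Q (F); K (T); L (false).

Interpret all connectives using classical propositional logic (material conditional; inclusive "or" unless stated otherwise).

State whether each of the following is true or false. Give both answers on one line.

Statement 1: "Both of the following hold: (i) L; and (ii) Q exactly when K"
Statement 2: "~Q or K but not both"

Statement 1 False, Statement 2 False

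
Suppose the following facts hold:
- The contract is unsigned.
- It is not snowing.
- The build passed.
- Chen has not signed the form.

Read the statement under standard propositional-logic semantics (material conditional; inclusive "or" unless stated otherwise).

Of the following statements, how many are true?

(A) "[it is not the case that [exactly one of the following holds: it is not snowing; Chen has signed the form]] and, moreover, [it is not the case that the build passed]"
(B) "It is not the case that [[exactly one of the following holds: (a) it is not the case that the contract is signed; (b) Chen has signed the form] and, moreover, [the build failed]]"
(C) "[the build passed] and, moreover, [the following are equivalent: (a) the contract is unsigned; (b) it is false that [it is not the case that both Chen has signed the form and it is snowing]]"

1

Let D = "it is snowing" (False), V = "Chen has signed the form" (False), N = "the build passed" (True), W = "the contract is signed" (False).

(A): In symbols: not (not D xor V) and not N

not D = not False = True
not D xor V = True xor False = True
not (not D xor V) = not True = False
not N = not True = False
not (not D xor V) and not N = False and False = False
Hence (A) is false.

(B): Formalization: not ((not W xor V) and not N)

not W = not False = True
not W xor V = True xor False = True
not N = not True = False
(not W xor V) and not N = True and False = False
not ((not W xor V) and not N) = not False = True
Hence (B) is true.

(C): In symbols: N and (not W iff not (V nand D))

not W = not False = True
V nand D = False nand False = True
not (V nand D) = not True = False
not W iff not (V nand D) = True iff False = False
N and (not W iff not (V nand D)) = True and False = False
Hence (C) is false.

1 of the 3 statements is true.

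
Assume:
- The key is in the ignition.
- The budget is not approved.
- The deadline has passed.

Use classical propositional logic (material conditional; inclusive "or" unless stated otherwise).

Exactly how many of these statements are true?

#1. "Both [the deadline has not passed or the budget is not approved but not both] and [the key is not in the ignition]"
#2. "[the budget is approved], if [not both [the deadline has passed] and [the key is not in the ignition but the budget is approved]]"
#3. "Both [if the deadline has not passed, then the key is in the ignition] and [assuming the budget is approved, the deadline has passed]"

Let G = "the deadline has passed" (T), N = "the budget is approved" (F), P = "the key is in the ignition" (T).

#1: In symbols: (¬G ⊕ ¬N) ∧ ¬P

¬G = ¬T = F
¬N = ¬F = T
¬G ⊕ ¬N = F ⊕ T = T
¬P = ¬T = F
(¬G ⊕ ¬N) ∧ ¬P = T ∧ F = F
So #1 is false.

#2: Parsed as (G ↑ (¬P ∧ N)) → N

¬P = ¬T = F
¬P ∧ N = F ∧ F = F
G ↑ (¬P ∧ N) = T ↑ F = T
(G ↑ (¬P ∧ N)) → N = T → F = F
Thus #2 is false.

#3: This is (¬G → P) ∧ (N → G).

¬G = ¬T = F
¬G → P = F → T = T
N → G = F → T = T
(¬G → P) ∧ (N → G) = T ∧ T = T
So #3 is true.

1 of the 3 statements is true (#3).

1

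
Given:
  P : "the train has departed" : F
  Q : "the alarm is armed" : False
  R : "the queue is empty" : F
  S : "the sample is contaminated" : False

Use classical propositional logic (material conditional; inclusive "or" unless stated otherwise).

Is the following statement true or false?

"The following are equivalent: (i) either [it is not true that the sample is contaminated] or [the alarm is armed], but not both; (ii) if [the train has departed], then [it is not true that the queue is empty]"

Values: S=False, Q=False, P=False, R=False.
Parsed as (not S xor Q) iff (P -> not R)

not S = not False = True
not S xor Q = True xor False = True
not R = not False = True
P -> not R = False -> True = True
(not S xor Q) iff (P -> not R) = True iff True = True

True.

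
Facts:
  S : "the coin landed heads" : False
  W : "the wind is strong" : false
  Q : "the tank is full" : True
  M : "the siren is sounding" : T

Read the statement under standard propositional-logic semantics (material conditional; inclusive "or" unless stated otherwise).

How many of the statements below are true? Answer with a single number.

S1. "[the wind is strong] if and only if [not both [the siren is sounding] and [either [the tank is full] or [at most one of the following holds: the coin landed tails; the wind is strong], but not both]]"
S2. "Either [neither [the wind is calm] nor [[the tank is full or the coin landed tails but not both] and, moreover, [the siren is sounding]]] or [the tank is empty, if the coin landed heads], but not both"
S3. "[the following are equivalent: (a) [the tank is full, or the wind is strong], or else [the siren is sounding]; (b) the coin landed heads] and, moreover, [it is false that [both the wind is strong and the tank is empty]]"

S1: In symbols: W <-> (M nand (Q xor (~S nand W)))

~S = ~F = T
~S nand W = T nand F = T
Q xor (~S nand W) = T xor T = F
M nand (Q xor (~S nand W)) = T nand F = T
W <-> (M nand (Q xor (~S nand W))) = F <-> T = F
So S1 is false.

S2: Formalization: (~W nor ((Q xor ~S) & M)) xor (S -> ~Q)

~W = ~F = T
~S = ~F = T
Q xor ~S = T xor T = F
(Q xor ~S) & M = F & T = F
~W nor ((Q xor ~S) & M) = T nor F = F
~Q = ~T = F
S -> ~Q = F -> F = T
(~W nor ((Q xor ~S) & M)) xor (S -> ~Q) = F xor T = T
So S2 is true.

S3: This is (((Q | W) | M) <-> S) & ~(W & ~Q).

Q | W = T | F = T
(Q | W) | M = T | T = T
((Q | W) | M) <-> S = T <-> F = F
~Q = ~T = F
W & ~Q = F & F = F
~(W & ~Q) = ~F = T
(((Q | W) | M) <-> S) & ~(W & ~Q) = F & T = F
Hence S3 is false.

Count: 1.

1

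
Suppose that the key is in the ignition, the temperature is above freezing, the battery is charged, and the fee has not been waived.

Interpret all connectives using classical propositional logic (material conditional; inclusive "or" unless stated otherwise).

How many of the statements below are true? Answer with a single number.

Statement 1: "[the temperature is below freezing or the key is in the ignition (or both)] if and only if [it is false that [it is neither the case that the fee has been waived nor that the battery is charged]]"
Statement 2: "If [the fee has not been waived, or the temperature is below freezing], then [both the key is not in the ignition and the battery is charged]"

Let H = "the temperature is below freezing" (False), K = "the key is in the ignition" (True), W = "the fee has been waived" (False), R = "the battery is charged" (True).

Statement 1: Parsed as (H or K) iff not (W nor R)

H or K = False or True = True
W nor R = False nor True = False
not (W nor R) = not False = True
(H or K) iff not (W nor R) = True iff True = True
So Statement 1 is true.

Statement 2: In symbols: (not W or H) -> (not K and R)

not W = not False = True
not W or H = True or False = True
not K = not True = False
not K and R = False and True = False
(not W or H) -> (not K and R) = True -> False = False
Hence Statement 2 is false.

Count: 1.

1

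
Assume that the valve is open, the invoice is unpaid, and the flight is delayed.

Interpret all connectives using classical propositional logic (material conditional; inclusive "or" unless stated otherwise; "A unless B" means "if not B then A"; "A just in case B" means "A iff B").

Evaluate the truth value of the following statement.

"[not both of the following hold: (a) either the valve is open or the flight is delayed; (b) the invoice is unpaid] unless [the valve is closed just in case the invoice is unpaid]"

False.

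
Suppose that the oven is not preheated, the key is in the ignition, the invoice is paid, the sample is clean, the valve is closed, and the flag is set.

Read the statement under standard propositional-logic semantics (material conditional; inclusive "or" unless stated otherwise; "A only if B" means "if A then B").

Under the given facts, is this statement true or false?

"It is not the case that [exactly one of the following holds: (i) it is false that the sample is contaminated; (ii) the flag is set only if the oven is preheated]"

The statement is false.

Let N = "the sample is contaminated" (False), U = "the flag is set" (True), M = "the oven is preheated" (False).
Formalization: not (not N xor (U -> M))

not N = not False = True
U -> M = True -> False = False
not N xor (U -> M) = True xor False = True
not (not N xor (U -> M)) = not True = False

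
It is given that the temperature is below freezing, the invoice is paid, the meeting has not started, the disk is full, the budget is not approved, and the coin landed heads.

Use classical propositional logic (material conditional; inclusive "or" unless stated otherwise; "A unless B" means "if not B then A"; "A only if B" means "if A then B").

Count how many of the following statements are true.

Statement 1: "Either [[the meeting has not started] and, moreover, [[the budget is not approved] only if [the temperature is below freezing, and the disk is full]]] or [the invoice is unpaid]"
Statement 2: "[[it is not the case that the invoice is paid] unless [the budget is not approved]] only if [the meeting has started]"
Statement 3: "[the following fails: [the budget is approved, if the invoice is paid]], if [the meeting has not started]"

2

Let R = "the meeting has started" (False), U = "the budget is approved" (False), P = "the temperature is below freezing" (True), S = "the disk is full" (True), Q = "the invoice is paid" (True).

Statement 1: This is (not R and (not U -> (P and S))) or not Q.

not R = not False = True
not U = not False = True
P and S = True and True = True
not U -> (P and S) = True -> True = True
not R and (not U -> (P and S)) = True and True = True
not Q = not True = False
(not R and (not U -> (P and S))) or not Q = True or False = True
Thus Statement 1 is true.

Statement 2: In symbols: (not Q or not U) -> R

not Q = not True = False
not U = not False = True
not Q or not U = False or True = True
(not Q or not U) -> R = True -> False = False
So Statement 2 is false.

Statement 3: In symbols: not R -> not (Q -> U)

not R = not False = True
Q -> U = True -> False = False
not (Q -> U) = not False = True
not R -> not (Q -> U) = True -> True = True
Hence Statement 3 is true.

2 of the 3 statements are true.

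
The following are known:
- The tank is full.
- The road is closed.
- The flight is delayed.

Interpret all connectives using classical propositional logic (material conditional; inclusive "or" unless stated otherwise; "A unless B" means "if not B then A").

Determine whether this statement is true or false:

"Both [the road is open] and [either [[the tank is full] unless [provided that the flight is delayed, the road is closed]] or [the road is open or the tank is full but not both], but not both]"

False.

Let Q = "the road is closed" (T), P = "the tank is full" (T), R = "the flight is delayed" (T).
In symbols: ~Q & ((P | (R -> Q)) xor (~Q xor P))

~Q = ~T = F
R -> Q = T -> T = T
P | (R -> Q) = T | T = T
~Q = ~T = F
~Q xor P = F xor T = T
(P | (R -> Q)) xor (~Q xor P) = T xor T = F
~Q & ((P | (R -> Q)) xor (~Q xor P)) = F & F = F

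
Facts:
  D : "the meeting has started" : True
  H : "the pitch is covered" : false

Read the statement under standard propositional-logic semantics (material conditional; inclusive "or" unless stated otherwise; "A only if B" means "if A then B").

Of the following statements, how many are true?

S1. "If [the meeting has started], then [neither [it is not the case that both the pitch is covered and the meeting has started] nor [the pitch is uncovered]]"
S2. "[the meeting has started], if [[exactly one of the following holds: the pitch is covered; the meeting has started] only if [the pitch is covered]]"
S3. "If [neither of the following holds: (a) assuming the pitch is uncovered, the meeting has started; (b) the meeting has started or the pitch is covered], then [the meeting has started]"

S1: This is D → ((H ↑ D) ↓ ¬H).

H ↑ D = F ↑ T = T
¬H = ¬F = T
(H ↑ D) ↓ ¬H = T ↓ T = F
D → ((H ↑ D) ↓ ¬H) = T → F = F
So S1 is false.

S2: This is ((H ⊕ D) → H) → D.

H ⊕ D = F ⊕ T = T
(H ⊕ D) → H = T → F = F
((H ⊕ D) → H) → D = F → T = T
Thus S2 is true.

S3: Parsed as ((¬H → D) ↓ (D ∨ H)) → D

¬H = ¬F = T
¬H → D = T → T = T
D ∨ H = T ∨ F = T
(¬H → D) ↓ (D ∨ H) = T ↓ T = F
((¬H → D) ↓ (D ∨ H)) → D = F → T = T
So S3 is true.

2 of the 3 statements are true (S2, S3).

2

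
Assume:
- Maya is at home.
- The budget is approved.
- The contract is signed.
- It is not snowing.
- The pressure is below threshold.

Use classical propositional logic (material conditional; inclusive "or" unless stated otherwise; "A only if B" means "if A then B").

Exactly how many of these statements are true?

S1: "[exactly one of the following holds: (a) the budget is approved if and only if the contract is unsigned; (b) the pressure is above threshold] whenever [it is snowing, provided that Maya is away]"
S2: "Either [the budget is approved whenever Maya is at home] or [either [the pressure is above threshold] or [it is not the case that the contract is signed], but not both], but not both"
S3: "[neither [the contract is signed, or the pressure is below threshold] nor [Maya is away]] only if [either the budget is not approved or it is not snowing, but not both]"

Let P = "Maya is at home" (T), S = "it is snowing" (F), Q = "the budget is approved" (T), R = "the contract is signed" (T), U = "the pressure is above threshold" (F).

S1: Parsed as (¬P → S) → ((Q ↔ ¬R) ⊕ U)

¬P = ¬T = F
¬P → S = F → F = T
¬R = ¬T = F
Q ↔ ¬R = T ↔ F = F
(Q ↔ ¬R) ⊕ U = F ⊕ F = F
(¬P → S) → ((Q ↔ ¬R) ⊕ U) = T → F = F
So S1 is false.

S2: Parsed as (P → Q) ⊕ (U ⊕ ¬R)

P → Q = T → T = T
¬R = ¬T = F
U ⊕ ¬R = F ⊕ F = F
(P → Q) ⊕ (U ⊕ ¬R) = T ⊕ F = T
So S2 is true.

S3: Formalization: ((R ∨ ¬U) ↓ ¬P) → (¬Q ⊕ ¬S)

¬U = ¬F = T
R ∨ ¬U = T ∨ T = T
¬P = ¬T = F
(R ∨ ¬U) ↓ ¬P = T ↓ F = F
¬Q = ¬T = F
¬S = ¬F = T
¬Q ⊕ ¬S = F ⊕ T = T
((R ∨ ¬U) ↓ ¬P) → (¬Q ⊕ ¬S) = F → T = T
Hence S3 is true.

True statements: 2 (S2, S3).

2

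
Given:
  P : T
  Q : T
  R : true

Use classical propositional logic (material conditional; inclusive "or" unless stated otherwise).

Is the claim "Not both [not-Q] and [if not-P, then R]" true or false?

Parsed as ¬Q ↑ (¬P → R)

¬Q = ¬T = F
¬P = ¬T = F
¬P → R = F → T = T
¬Q ↑ (¬P → R) = F ↑ T = T

True.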